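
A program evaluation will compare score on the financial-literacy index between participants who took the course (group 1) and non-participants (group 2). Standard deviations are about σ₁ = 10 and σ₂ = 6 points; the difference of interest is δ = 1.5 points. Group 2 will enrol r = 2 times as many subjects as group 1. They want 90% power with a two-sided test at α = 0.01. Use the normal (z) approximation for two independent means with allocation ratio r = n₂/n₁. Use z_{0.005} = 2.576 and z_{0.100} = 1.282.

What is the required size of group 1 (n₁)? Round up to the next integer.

n₁ = 781

n₁ = (z_{α/2} + z_β)² · (σ₁² + σ₂²/r) / δ²
   = (2.576 + 1.282)² · (10² + 6²/2) / 1.5²
   = 14.8842 · (100 + 18) / 2.25
   = 14.8842 · 118 / 2.25
   = 780.59
Round up → n₁ = 781; n₂ = r·n₁ = 2 × 781 = 1562.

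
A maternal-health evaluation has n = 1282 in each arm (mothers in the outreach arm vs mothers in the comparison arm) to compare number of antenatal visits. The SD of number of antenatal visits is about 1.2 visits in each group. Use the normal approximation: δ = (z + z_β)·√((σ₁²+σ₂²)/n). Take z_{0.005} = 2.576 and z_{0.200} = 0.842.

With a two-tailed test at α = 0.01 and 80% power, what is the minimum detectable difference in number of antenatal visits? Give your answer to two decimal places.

δ = (z_{α/2} + z_β) · √((σ₁²+σ₂²)/n)
  = (2.576 + 0.842) · √(2.88/1282)
  = 3.418 · √0.00225
  = 3.418 · 0.0474
  = 0.1620

Minimum detectable difference ≈ 0.16 visits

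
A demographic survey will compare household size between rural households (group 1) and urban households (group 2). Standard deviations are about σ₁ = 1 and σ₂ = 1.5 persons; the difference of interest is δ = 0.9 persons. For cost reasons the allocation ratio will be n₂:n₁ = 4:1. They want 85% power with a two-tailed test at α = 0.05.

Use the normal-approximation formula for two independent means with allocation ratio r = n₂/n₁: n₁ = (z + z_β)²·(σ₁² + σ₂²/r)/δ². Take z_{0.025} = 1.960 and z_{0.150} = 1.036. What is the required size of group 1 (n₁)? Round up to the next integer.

n₁ = (z_{α/2} + z_β)² · (σ₁² + σ₂²/r) / δ²
   = (1.960 + 1.036)² · (1² + 1.5²/4) / 0.9²
   = 8.9760 · (1 + 0.5625) / 0.81
   = 8.9760 · 1.5625 / 0.81
   = 17.31
Round up → n₁ = 18; n₂ = r·n₁ = 4 × 18 = 72.

n₁ = 18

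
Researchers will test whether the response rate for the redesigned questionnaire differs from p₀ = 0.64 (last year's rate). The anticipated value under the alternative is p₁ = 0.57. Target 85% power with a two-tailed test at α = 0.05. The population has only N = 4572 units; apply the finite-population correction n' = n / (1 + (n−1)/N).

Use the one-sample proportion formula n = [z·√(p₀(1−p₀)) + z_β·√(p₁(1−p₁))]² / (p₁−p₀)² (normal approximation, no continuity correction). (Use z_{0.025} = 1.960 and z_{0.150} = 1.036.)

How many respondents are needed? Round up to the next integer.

n = [z_{α/2}·√(p₀q₀) + z_β·√(p₁q₁)]² / (p₁ − p₀)²
  = [1.960·√(0.64·0.36) + 1.036·√(0.57·0.43)]² / (-0.07)²
  = [1.960·0.4800 + 1.036·0.4951]² / 0.0049
  = [1.4537]² / 0.0049
  = 431.27
Finite-population correction (N = 4572): 431.27 / (1 + (431.27 − 1)/4572) = 394.18.
Round up → n = 395.

n = 395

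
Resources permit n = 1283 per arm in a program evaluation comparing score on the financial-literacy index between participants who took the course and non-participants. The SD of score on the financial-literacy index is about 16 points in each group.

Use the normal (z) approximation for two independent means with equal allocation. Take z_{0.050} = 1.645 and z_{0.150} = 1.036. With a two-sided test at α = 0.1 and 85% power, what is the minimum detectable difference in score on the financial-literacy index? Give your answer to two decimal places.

δ = (z_{α/2} + z_β) · √((σ₁²+σ₂²)/n)
  = (1.645 + 1.036) · √(512/1283)
  = 2.681 · √0.39906
  = 2.681 · 0.6317
  = 1.6936

Minimum detectable difference ≈ 1.69 points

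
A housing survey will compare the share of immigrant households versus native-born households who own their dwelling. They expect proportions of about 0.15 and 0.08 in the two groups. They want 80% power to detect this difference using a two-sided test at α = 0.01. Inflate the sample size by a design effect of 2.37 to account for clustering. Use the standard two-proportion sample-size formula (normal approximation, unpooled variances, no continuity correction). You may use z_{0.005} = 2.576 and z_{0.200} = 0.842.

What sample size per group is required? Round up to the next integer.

n = (z_{α/2} + z_β)² · [p₁(1−p₁) + p₂(1−p₂)] / (p₁ − p₂)²
  = (2.576 + 0.842)² · (0.15·0.85 + 0.08·0.92) / (0.07)²
  = (3.418)² · (0.1275 + 0.0736) / 0.0049
  = 11.6827 · 0.2011 / 0.0049
  = 479.47
Design effect: 2.37 × 479.47 = 1136.34.
Round up → n = 1137 per group.

n = 1137 per group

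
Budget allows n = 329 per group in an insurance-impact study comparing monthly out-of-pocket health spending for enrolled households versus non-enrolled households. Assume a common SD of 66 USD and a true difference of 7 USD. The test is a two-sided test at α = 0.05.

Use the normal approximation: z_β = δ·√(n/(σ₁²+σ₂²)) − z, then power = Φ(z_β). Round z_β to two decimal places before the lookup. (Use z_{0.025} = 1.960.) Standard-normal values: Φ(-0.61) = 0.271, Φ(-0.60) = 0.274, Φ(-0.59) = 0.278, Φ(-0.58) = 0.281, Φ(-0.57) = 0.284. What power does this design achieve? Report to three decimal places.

z_β = δ·√(n/(σ₁²+σ₂²)) − z_{α/2}
    = 7 · √(329/8712) − 1.960
    = 7 · 0.19433 − 1.960
    = 1.3603 − 1.960 = -0.5997 → -0.60
Power = Φ(-0.60) = 0.274.

Power ≈ 0.274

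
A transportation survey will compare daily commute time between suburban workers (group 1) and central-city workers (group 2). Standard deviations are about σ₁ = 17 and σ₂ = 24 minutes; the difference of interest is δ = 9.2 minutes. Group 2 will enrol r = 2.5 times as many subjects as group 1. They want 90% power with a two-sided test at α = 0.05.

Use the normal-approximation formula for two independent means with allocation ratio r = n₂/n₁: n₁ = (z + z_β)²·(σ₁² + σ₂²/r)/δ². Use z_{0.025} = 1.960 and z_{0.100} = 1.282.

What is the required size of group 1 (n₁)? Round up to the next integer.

n₁ = 65

n₁ = (z_{α/2} + z_β)² · (σ₁² + σ₂²/r) / δ²
   = (1.960 + 1.282)² · (17² + 24²/2.5) / 9.2²
   = 10.5106 · (289 + 230.4) / 84.64
   = 10.5106 · 519.4 / 84.64
   = 64.50
Round up → n₁ = 65; n₂ = r·n₁ = 2.5 × 65 = 163.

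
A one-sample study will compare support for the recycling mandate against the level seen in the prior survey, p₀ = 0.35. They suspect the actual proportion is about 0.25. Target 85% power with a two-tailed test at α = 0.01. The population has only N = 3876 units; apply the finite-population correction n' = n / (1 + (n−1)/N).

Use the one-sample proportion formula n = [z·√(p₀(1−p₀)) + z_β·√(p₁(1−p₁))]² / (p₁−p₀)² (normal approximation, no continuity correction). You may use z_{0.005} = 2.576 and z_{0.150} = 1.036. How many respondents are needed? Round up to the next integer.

n = 263

n = [z_{α/2}·√(p₀q₀) + z_β·√(p₁q₁)]² / (p₁ − p₀)²
  = [2.576·√(0.35·0.65) + 1.036·√(0.25·0.75)]² / (-0.10)²
  = [2.576·0.4770 + 1.036·0.4330]² / 0.0100
  = [1.6773]² / 0.0100
  = 281.33
Finite-population correction (N = 3876): 281.33 / (1 + (281.33 − 1)/3876) = 262.35.
Round up → n = 263.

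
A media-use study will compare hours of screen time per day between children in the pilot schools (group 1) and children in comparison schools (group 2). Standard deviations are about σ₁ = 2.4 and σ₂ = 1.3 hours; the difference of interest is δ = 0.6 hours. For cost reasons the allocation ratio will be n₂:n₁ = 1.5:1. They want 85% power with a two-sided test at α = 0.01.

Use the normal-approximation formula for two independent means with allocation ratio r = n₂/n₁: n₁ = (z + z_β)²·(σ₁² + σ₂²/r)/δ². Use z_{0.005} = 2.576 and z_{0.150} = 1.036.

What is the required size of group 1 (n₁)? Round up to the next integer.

n₁ = (z_{α/2} + z_β)² · (σ₁² + σ₂²/r) / δ²
   = (2.576 + 1.036)² · (2.4² + 1.3²/1.5) / 0.6²
   = 13.0465 · (5.76 + 1.1267) / 0.36
   = 13.0465 · 6.8867 / 0.36
   = 249.58
Round up → n₁ = 250; n₂ = r·n₁ = 1.5 × 250 = 375.

n₁ = 250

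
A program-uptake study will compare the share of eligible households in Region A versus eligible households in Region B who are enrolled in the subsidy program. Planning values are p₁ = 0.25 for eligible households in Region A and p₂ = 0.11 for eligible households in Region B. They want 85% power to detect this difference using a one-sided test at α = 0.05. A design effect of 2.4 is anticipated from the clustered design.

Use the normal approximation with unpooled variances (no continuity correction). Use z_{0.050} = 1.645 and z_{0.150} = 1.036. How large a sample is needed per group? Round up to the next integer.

n = (z_α + z_β)² · [p₁(1−p₁) + p₂(1−p₂)] / (p₁ − p₂)²
  = (1.645 + 1.036)² · (0.25·0.75 + 0.11·0.89) / (0.14)²
  = (2.681)² · (0.1875 + 0.0979) / 0.0196
  = 7.1878 · 0.2854 / 0.0196
  = 104.66
Design effect: 2.4 × 104.66 = 251.19.
Round up → n = 252 per group.

n = 252 per group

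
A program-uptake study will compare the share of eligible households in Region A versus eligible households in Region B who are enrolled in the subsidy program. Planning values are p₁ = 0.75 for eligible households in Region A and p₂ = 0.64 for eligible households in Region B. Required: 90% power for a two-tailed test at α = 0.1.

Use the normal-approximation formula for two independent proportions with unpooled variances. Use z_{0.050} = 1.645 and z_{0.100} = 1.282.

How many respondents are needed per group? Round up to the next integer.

n = 296 per group

n = (z_{α/2} + z_β)² · [p₁(1−p₁) + p₂(1−p₂)] / (p₁ − p₂)²
  = (1.645 + 1.282)² · (0.75·0.25 + 0.64·0.36) / (0.11)²
  = (2.927)² · (0.1875 + 0.2304) / 0.0121
  = 8.5673 · 0.4179 / 0.0121
  = 295.89
Round up → n = 296 per group.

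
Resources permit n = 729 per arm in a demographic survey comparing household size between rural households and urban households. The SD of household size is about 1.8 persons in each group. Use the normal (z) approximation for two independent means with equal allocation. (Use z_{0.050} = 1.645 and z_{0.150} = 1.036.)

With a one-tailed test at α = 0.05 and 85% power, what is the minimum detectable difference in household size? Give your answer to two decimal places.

Minimum detectable difference ≈ 0.25 persons

δ = (z_α + z_β) · √((σ₁²+σ₂²)/n)
  = (1.645 + 1.036) · √(6.48/729)
  = 2.681 · √0.00889
  = 2.681 · 0.0943
  = 0.2528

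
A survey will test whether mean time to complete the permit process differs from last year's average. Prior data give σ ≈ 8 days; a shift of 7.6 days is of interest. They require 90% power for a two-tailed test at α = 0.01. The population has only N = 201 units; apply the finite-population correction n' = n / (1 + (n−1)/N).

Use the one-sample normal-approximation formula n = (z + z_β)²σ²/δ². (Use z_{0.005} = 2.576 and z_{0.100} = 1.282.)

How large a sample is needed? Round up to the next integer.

n = 16

n = (z_{α/2} + z_β)² · σ² / δ²
  = (2.576 + 1.282)² · 8² / 7.6²
  = 14.8842 · 64 / 57.76
  = 16.49
Finite-population correction (N = 201): 16.49 / (1 + (16.49 − 1)/201) = 15.31.
Round up → n = 16.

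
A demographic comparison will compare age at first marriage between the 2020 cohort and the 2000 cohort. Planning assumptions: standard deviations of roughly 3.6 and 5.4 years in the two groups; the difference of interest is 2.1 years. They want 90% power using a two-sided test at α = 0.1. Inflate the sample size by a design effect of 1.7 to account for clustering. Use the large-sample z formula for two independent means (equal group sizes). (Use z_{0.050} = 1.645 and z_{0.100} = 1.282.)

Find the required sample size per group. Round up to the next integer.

n = (z_{α/2} + z_β)² · (σ₁² + σ₂²) / δ²
  = (1.645 + 1.282)² · (3.6² + 5.4² = 42.12) / 2.1²
  = 8.5673 · 42.12 / 4.41
  = 81.83
Design effect: 1.7 × 81.83 = 139.11.
Round up → n = 140 per group.

n = 140 per group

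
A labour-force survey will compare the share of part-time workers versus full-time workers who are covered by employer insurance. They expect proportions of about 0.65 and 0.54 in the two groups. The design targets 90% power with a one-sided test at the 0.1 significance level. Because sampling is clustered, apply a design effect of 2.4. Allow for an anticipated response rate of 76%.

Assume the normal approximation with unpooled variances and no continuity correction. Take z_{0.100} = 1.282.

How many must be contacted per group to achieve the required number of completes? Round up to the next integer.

n = (z_α + z_β)² · [p₁(1−p₁) + p₂(1−p₂)] / (p₁ − p₂)²
  = (1.282 + 1.282)² · (0.65·0.35 + 0.54·0.46) / (0.11)²
  = (2.564)² · (0.2275 + 0.2484) / 0.0121
  = 6.5741 · 0.4759 / 0.0121
  = 258.56
Design effect: 2.4 × 258.56 = 620.55.
Adjust for 76% response: 620.55 / 0.76 = 816.51.
Round up → n = 817 per group.

n = 817 per group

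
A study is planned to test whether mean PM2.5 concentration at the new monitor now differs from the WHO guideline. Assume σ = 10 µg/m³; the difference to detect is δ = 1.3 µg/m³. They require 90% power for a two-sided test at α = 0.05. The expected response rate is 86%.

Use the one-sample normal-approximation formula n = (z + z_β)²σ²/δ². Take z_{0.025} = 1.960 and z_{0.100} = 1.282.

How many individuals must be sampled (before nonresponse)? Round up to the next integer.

n = 724

n = (z_{α/2} + z_β)² · σ² / δ²
  = (1.960 + 1.282)² · 10² / 1.3²
  = 10.5106 · 100 / 1.69
  = 621.93
Adjust for 86% response: 621.93 / 0.86 = 723.17.
Round up → n = 724.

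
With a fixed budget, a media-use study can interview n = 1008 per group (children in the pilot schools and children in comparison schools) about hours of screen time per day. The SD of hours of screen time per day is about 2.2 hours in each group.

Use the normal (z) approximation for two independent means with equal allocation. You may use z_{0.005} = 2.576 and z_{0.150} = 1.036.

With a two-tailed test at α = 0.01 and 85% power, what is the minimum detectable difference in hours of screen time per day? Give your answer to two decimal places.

Minimum detectable difference ≈ 0.35 hours

δ = (z_{α/2} + z_β) · √((σ₁²+σ₂²)/n)
  = (2.576 + 1.036) · √(9.68/1008)
  = 3.612 · √0.0096
  = 3.612 · 0.0980
  = 0.3540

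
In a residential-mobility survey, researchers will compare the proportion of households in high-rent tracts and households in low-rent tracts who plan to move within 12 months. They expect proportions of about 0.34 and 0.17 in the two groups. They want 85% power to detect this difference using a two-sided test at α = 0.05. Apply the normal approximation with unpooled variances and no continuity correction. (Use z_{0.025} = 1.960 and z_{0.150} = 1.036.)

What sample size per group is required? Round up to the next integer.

n = 114 per group

n = (z_{α/2} + z_β)² · [p₁(1−p₁) + p₂(1−p₂)] / (p₁ − p₂)²
  = (1.960 + 1.036)² · (0.34·0.66 + 0.17·0.83) / (0.17)²
  = (2.996)² · (0.2244 + 0.1411) / 0.0289
  = 8.9760 · 0.3655 / 0.0289
  = 113.52
Round up → n = 114 per group.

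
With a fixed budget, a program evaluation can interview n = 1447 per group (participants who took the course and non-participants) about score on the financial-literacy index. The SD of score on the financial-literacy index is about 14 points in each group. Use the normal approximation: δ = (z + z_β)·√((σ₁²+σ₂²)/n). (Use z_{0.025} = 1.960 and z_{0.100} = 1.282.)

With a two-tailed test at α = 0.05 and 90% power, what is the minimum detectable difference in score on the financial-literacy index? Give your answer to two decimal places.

Minimum detectable difference ≈ 1.69 points

δ = (z_{α/2} + z_β) · √((σ₁²+σ₂²)/n)
  = (1.960 + 1.282) · √(392/1447)
  = 3.242 · √0.27091
  = 3.242 · 0.5205
  = 1.6874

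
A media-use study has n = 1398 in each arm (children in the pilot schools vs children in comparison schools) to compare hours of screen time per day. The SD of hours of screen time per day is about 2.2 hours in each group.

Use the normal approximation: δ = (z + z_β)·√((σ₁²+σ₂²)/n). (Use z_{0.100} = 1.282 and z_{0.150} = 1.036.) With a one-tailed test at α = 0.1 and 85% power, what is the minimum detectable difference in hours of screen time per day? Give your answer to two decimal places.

Minimum detectable difference ≈ 0.19 hours

δ = (z_α + z_β) · √((σ₁²+σ₂²)/n)
  = (1.282 + 1.036) · √(9.68/1398)
  = 2.318 · √0.00692
  = 2.318 · 0.0832
  = 0.1929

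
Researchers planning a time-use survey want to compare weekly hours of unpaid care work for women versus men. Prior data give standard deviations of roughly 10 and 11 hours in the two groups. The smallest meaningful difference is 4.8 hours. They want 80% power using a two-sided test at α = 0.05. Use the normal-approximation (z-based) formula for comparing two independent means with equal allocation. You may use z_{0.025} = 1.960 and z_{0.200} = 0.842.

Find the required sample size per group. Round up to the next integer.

n = (z_{α/2} + z_β)² · (σ₁² + σ₂²) / δ²
  = (1.960 + 0.842)² · (10² + 11² = 221) / 4.8²
  = 7.8512 · 221 / 23.04
  = 75.31
Round up → n = 76 per group.

n = 76 per group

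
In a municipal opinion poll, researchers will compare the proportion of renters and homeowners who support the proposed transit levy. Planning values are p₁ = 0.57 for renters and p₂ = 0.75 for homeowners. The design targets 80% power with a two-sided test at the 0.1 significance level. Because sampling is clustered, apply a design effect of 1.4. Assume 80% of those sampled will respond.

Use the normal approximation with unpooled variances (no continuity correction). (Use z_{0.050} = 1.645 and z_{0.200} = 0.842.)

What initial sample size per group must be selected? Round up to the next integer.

n = (z_{α/2} + z_β)² · [p₁(1−p₁) + p₂(1−p₂)] / (p₁ − p₂)²
  = (1.645 + 0.842)² · (0.57·0.43 + 0.75·0.25) / (-0.18)²
  = (2.487)² · (0.2451 + 0.1875) / 0.0324
  = 6.1852 · 0.4326 / 0.0324
  = 82.58
Design effect: 1.4 × 82.58 = 115.62.
Adjust for 80% response: 115.62 / 0.80 = 144.52.
Round up → n = 145 per group.

n = 145 per group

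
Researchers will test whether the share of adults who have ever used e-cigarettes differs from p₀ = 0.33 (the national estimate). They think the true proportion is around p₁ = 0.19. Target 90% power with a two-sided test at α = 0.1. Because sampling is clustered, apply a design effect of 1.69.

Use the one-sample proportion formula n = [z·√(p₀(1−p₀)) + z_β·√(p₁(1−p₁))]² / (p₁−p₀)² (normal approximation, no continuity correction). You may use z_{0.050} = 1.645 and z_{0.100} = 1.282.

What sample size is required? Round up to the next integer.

n = 141

n = [z_{α/2}·√(p₀q₀) + z_β·√(p₁q₁)]² / (p₁ − p₀)²
  = [1.645·√(0.33·0.67) + 1.282·√(0.19·0.81)]² / (-0.14)²
  = [1.645·0.4702 + 1.282·0.3923]² / 0.0196
  = [1.2764]² / 0.0196
  = 83.13
Design effect: 1.69 × 83.13 = 140.48.
Round up → n = 141.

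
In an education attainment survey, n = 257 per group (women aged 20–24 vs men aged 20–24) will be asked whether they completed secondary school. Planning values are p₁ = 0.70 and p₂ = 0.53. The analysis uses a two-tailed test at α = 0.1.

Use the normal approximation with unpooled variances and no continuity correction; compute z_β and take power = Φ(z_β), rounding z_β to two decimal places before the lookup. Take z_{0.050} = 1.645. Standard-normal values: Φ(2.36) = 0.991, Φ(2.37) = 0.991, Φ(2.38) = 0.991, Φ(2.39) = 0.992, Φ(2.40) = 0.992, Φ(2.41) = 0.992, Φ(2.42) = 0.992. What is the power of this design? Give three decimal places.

z_β = |p₁−p₂|·√(n/[p₁q₁+p₂q₂]) − z_{α/2}
    = 0.17 · √(257/0.4591) − 1.645
    = 0.17 · 23.6599 − 1.645
    = 4.0222 − 1.645 = 2.3772 → 2.38
Power = Φ(2.38) = 0.991.

Power ≈ 0.991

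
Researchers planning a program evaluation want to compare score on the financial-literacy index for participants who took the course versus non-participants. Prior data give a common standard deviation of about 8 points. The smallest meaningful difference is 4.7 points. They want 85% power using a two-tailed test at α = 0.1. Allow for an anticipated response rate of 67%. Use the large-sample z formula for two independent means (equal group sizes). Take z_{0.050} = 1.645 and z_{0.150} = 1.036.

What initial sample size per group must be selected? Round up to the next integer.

n = 63 per group

n = (z_{α/2} + z_β)² · (σ₁² + σ₂²) / δ²
  = (1.645 + 1.036)² · (2·8² = 128) / 4.7²
  = 7.1878 · 128 / 22.09
  = 41.65
Adjust for 67% response: 41.65 / 0.67 = 62.16.
Round up → n = 63 per group.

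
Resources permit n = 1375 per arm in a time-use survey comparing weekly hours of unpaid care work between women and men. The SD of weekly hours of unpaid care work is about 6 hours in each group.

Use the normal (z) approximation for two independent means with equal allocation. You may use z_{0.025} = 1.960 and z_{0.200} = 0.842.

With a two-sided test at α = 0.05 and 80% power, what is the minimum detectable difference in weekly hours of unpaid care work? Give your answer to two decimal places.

δ = (z_{α/2} + z_β) · √((σ₁²+σ₂²)/n)
  = (1.960 + 0.842) · √(72/1375)
  = 2.802 · √0.05236
  = 2.802 · 0.2288
  = 0.6412

Minimum detectable difference ≈ 0.64 hours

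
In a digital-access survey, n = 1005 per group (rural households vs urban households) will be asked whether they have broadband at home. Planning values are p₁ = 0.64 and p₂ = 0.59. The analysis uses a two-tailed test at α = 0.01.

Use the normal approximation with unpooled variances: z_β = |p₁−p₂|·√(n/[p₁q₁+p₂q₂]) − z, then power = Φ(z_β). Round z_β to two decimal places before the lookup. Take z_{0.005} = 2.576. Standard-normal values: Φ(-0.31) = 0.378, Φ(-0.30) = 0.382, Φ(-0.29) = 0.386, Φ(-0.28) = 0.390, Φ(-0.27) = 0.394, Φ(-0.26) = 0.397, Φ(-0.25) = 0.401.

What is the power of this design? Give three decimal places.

z_β = |p₁−p₂|·√(n/[p₁q₁+p₂q₂]) − z_{α/2}
    = 0.05 · √(1005/0.4723) − 2.576
    = 0.05 · 46.1290 − 2.576
    = 2.3065 − 2.576 = -0.2695 → -0.27
Power = Φ(-0.27) = 0.394.

Power ≈ 0.394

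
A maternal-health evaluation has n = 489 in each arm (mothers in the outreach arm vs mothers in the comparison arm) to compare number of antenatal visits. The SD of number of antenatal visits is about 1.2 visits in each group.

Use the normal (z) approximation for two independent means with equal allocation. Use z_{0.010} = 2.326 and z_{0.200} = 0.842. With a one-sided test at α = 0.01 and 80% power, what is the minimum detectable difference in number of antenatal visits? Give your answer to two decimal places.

Minimum detectable difference ≈ 0.24 visits

δ = (z_α + z_β) · √((σ₁²+σ₂²)/n)
  = (2.326 + 0.842) · √(2.88/489)
  = 3.168 · √0.00589
  = 3.168 · 0.0767
  = 0.2431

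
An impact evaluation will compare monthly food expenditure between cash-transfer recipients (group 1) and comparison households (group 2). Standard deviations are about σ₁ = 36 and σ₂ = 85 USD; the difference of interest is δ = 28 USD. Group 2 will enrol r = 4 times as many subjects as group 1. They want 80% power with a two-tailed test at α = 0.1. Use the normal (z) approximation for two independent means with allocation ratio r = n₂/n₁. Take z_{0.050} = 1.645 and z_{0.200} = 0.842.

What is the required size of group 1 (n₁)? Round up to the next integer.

n₁ = 25

n₁ = (z_{α/2} + z_β)² · (σ₁² + σ₂²/r) / δ²
   = (1.645 + 0.842)² · (36² + 85²/4) / 28²
   = 6.1852 · (1296 + 1806.2) / 784
   = 6.1852 · 3102.2 / 784
   = 24.47
Round up → n₁ = 25; n₂ = r·n₁ = 4 × 25 = 100.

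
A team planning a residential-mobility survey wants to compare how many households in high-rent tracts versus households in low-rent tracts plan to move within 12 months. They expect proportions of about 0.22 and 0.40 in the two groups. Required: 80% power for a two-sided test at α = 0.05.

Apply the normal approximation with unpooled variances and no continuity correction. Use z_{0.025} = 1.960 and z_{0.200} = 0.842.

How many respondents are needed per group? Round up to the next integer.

n = (z_{α/2} + z_β)² · [p₁(1−p₁) + p₂(1−p₂)] / (p₁ − p₂)²
  = (1.960 + 0.842)² · (0.22·0.78 + 0.40·0.60) / (-0.18)²
  = (2.802)² · (0.1716 + 0.2400) / 0.0324
  = 7.8512 · 0.4116 / 0.0324
  = 99.74
Round up → n = 100 per group.

n = 100 per group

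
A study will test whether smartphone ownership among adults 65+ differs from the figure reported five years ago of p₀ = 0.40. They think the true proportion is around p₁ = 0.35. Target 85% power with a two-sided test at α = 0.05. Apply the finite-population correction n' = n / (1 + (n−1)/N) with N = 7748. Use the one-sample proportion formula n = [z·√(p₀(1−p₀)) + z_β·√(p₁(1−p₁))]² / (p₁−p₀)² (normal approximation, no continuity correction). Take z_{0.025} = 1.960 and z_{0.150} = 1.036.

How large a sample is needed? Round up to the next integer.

n = 763

n = [z_{α/2}·√(p₀q₀) + z_β·√(p₁q₁)]² / (p₁ − p₀)²
  = [1.960·√(0.40·0.60) + 1.036·√(0.35·0.65)]² / (-0.05)²
  = [1.960·0.4899 + 1.036·0.4770]² / 0.0025
  = [1.4543]² / 0.0025
  = 846.04
Finite-population correction (N = 7748): 846.04 / (1 + (846.04 − 1)/7748) = 762.84.
Round up → n = 763.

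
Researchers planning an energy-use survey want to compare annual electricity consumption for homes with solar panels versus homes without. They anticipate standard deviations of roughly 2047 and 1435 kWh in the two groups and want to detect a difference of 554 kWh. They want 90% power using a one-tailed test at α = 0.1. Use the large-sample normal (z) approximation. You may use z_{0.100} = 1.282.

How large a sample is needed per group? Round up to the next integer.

n = 134 per group

n = (z_α + z_β)² · (σ₁² + σ₂²) / δ²
  = (1.282 + 1.282)² · (2047² + 1435² = 6249434) / 554²
  = 6.5741 · 6249434 / 306916
  = 133.86
Round up → n = 134 per group.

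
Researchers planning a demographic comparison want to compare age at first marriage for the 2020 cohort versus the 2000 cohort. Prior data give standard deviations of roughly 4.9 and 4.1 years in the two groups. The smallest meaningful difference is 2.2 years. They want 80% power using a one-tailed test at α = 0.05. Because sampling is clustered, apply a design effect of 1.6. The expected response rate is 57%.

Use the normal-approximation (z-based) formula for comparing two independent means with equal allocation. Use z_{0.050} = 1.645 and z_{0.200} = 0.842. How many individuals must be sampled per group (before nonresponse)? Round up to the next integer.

n = 147 per group

n = (z_α + z_β)² · (σ₁² + σ₂²) / δ²
  = (1.645 + 0.842)² · (4.9² + 4.1² = 40.82) / 2.2²
  = 6.1852 · 40.82 / 4.84
  = 52.16
Design effect: 1.6 × 52.16 = 83.46.
Adjust for 57% response: 83.46 / 0.57 = 146.43.
Round up → n = 147 per group.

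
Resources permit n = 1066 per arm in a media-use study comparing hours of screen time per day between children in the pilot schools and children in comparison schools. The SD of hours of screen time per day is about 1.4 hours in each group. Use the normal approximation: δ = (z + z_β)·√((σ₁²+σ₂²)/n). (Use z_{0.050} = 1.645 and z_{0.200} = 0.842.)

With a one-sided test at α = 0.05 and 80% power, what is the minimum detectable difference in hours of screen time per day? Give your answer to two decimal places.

δ = (z_α + z_β) · √((σ₁²+σ₂²)/n)
  = (1.645 + 0.842) · √(3.92/1066)
  = 2.487 · √0.00368
  = 2.487 · 0.0606
  = 0.1508

Minimum detectable difference ≈ 0.15 hours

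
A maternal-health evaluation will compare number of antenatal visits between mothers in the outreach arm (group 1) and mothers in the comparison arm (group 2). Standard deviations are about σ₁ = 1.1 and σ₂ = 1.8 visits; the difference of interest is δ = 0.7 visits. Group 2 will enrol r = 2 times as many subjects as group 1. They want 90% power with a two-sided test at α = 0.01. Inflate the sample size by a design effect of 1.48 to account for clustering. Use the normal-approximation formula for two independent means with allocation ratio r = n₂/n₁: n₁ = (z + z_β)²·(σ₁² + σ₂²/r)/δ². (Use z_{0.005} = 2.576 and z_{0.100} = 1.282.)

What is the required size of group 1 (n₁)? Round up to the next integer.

n₁ = (z_{α/2} + z_β)² · (σ₁² + σ₂²/r) / δ²
   = (2.576 + 1.282)² · (1.1² + 1.8²/2) / 0.7²
   = 14.8842 · (1.21 + 1.62) / 0.49
   = 14.8842 · 2.83 / 0.49
   = 85.96
Design effect: 1.48 × 85.96 = 127.23.
Round up → n₁ = 128; n₂ = r·n₁ = 2 × 128 = 256.

n₁ = 128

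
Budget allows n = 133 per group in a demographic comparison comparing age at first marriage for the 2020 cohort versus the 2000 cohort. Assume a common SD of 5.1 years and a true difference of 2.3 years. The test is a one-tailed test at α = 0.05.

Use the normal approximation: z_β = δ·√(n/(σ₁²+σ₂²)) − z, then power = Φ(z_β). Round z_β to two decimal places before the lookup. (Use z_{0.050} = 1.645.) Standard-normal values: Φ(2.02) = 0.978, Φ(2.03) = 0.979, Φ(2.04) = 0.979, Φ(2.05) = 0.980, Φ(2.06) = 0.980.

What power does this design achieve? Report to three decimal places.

Power ≈ 0.979

z_β = δ·√(n/(σ₁²+σ₂²)) − z_α
    = 2.3 · √(133/52.02) − 1.645
    = 2.3 · 1.59897 − 1.645
    = 3.6776 − 1.645 = 2.0326 → 2.03
Power = Φ(2.03) = 0.979.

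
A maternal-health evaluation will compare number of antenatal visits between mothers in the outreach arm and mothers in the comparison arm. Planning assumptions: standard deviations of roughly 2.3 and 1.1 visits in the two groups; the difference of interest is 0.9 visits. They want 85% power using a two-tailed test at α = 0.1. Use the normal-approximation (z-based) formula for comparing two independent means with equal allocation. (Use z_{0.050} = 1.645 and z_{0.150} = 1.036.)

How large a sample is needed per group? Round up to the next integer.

n = 58 per group

n = (z_{α/2} + z_β)² · (σ₁² + σ₂²) / δ²
  = (1.645 + 1.036)² · (2.3² + 1.1² = 6.5) / 0.9²
  = 7.1878 · 6.5 / 0.81
  = 57.68
Round up → n = 58 per group.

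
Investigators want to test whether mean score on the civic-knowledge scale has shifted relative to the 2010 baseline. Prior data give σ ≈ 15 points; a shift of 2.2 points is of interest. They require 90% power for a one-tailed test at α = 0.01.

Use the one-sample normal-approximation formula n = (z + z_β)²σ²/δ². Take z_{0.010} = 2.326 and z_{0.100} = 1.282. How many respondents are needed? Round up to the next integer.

n = (z_α + z_β)² · σ² / δ²
  = (2.326 + 1.282)² · 15² / 2.2²
  = 13.0177 · 225 / 4.84
  = 605.16
Round up → n = 606.

n = 606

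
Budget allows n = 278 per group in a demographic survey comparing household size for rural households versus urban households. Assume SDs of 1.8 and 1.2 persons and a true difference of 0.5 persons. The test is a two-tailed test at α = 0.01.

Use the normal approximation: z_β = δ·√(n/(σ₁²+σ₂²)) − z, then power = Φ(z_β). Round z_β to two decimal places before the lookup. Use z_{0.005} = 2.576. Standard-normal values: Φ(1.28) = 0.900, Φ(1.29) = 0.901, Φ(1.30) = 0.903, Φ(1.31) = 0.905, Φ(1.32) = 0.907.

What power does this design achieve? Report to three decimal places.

Power ≈ 0.900

z_β = δ·√(n/(σ₁²+σ₂²)) − z_{α/2}
    = 0.5 · √(278/4.68) − 2.576
    = 0.5 · 7.70725 − 2.576
    = 3.8536 − 2.576 = 1.2776 → 1.28
Power = Φ(1.28) = 0.900.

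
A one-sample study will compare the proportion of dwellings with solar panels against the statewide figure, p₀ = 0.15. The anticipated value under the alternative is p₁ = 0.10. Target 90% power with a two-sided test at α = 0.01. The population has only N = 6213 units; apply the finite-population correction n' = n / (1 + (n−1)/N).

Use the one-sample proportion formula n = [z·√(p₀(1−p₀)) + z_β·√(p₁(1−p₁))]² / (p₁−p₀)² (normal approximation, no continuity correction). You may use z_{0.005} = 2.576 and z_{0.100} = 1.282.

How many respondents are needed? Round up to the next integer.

n = 614

n = [z_{α/2}·√(p₀q₀) + z_β·√(p₁q₁)]² / (p₁ − p₀)²
  = [2.576·√(0.15·0.85) + 1.282·√(0.10·0.90)]² / (-0.05)²
  = [2.576·0.3571 + 1.282·0.3000]² / 0.0025
  = [1.3044]² / 0.0025
  = 680.60
Finite-population correction (N = 6213): 680.60 / (1 + (680.60 − 1)/6213) = 613.49.
Round up → n = 614.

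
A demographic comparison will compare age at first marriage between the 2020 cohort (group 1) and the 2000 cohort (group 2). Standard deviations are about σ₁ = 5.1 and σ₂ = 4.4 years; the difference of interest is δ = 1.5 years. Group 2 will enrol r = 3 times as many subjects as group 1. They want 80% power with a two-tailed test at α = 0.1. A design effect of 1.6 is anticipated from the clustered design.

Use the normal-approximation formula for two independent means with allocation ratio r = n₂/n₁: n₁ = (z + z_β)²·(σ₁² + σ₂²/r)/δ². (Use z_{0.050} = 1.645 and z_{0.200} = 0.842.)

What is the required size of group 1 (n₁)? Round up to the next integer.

n₁ = (z_{α/2} + z_β)² · (σ₁² + σ₂²/r) / δ²
   = (1.645 + 0.842)² · (5.1² + 4.4²/3) / 1.5²
   = 6.1852 · (26.01 + 6.4533) / 2.25
   = 6.1852 · 32.4633 / 2.25
   = 89.24
Design effect: 1.6 × 89.24 = 142.78.
Round up → n₁ = 143; n₂ = r·n₁ = 3 × 143 = 429.

n₁ = 143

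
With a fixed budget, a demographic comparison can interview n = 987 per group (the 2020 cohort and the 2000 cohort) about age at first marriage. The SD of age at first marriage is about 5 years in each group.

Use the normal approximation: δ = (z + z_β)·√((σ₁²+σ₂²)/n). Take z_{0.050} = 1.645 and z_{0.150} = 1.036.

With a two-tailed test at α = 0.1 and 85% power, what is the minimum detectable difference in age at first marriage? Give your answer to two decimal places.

Minimum detectable difference ≈ 0.60 years

δ = (z_{α/2} + z_β) · √((σ₁²+σ₂²)/n)
  = (1.645 + 1.036) · √(50/987)
  = 2.681 · √0.05066
  = 2.681 · 0.2251
  = 0.6034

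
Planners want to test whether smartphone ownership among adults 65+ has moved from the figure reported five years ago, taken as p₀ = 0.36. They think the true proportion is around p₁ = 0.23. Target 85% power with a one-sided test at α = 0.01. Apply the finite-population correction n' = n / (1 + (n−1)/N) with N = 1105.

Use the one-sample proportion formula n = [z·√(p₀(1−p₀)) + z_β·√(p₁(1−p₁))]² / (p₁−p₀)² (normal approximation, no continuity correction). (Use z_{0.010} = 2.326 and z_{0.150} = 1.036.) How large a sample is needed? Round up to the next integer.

n = 127

n = [z_α·√(p₀q₀) + z_β·√(p₁q₁)]² / (p₁ − p₀)²
  = [2.326·√(0.36·0.64) + 1.036·√(0.23·0.77)]² / (-0.13)²
  = [2.326·0.4800 + 1.036·0.4208]² / 0.0169
  = [1.5525]² / 0.0169
  = 142.61
Finite-population correction (N = 1105): 142.61 / (1 + (142.61 − 1)/1105) = 126.41.
Round up → n = 127.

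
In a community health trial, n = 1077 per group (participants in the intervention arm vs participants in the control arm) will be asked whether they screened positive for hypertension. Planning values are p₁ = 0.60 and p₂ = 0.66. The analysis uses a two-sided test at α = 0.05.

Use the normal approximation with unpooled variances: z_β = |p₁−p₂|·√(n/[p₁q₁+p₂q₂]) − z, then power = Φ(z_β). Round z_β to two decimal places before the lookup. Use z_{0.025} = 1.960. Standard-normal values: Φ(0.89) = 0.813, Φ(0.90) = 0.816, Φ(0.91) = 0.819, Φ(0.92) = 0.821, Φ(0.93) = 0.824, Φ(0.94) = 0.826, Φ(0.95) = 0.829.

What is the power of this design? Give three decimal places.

z_β = |p₁−p₂|·√(n/[p₁q₁+p₂q₂]) − z_{α/2}
    = 0.06 · √(1077/0.4644) − 1.960
    = 0.06 · 48.1573 − 1.960
    = 2.8894 − 1.960 = 0.9294 → 0.93
Power = Φ(0.93) = 0.824.

Power ≈ 0.824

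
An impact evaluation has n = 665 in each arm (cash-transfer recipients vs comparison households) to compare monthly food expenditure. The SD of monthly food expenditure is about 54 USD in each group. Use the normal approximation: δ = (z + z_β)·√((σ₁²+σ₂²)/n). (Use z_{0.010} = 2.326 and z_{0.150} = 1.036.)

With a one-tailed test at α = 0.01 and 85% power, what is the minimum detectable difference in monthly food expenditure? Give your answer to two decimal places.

δ = (z_α + z_β) · √((σ₁²+σ₂²)/n)
  = (2.326 + 1.036) · √(5832/665)
  = 3.362 · √8.7699
  = 3.362 · 2.9614
  = 9.9562

Minimum detectable difference ≈ 9.96 USD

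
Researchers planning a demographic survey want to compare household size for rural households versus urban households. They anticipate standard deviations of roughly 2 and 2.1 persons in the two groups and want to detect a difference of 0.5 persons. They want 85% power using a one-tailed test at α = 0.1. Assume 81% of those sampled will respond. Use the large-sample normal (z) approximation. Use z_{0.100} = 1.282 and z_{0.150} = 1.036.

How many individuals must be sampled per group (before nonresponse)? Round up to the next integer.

n = (z_α + z_β)² · (σ₁² + σ₂²) / δ²
  = (1.282 + 1.036)² · (2² + 2.1² = 8.41) / 0.5²
  = 5.3731 · 8.41 / 0.25
  = 180.75
Adjust for 81% response: 180.75 / 0.81 = 223.15.
Round up → n = 224 per group.

n = 224 per group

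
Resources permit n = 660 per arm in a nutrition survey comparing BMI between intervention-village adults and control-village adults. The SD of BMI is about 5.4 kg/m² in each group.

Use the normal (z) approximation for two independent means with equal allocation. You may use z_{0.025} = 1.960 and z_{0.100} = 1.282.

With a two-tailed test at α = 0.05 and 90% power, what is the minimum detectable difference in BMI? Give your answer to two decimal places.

Minimum detectable difference ≈ 0.96 kg/m²

δ = (z_{α/2} + z_β) · √((σ₁²+σ₂²)/n)
  = (1.960 + 1.282) · √(58.32/660)
  = 3.242 · √0.08836
  = 3.242 · 0.2973
  = 0.9637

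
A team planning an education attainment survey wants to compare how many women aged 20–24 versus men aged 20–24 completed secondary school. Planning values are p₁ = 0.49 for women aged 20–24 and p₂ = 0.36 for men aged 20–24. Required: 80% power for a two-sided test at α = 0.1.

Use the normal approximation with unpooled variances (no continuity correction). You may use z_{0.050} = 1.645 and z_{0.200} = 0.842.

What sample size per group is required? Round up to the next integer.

n = (z_{α/2} + z_β)² · [p₁(1−p₁) + p₂(1−p₂)] / (p₁ − p₂)²
  = (1.645 + 0.842)² · (0.49·0.51 + 0.36·0.64) / (0.13)²
  = (2.487)² · (0.2499 + 0.2304) / 0.0169
  = 6.1852 · 0.4803 / 0.0169
  = 175.78
Round up → n = 176 per group.

n = 176 per group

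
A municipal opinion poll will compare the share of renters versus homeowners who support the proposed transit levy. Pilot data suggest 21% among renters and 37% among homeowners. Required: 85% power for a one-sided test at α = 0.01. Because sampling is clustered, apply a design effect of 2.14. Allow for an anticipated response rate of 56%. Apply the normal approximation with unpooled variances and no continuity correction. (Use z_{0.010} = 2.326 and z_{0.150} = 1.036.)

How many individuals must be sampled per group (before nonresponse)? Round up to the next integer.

n = (z_α + z_β)² · [p₁(1−p₁) + p₂(1−p₂)] / (p₁ − p₂)²
  = (2.326 + 1.036)² · (0.21·0.79 + 0.37·0.63) / (-0.16)²
  = (3.362)² · (0.1659 + 0.2331) / 0.0256
  = 11.3030 · 0.3990 / 0.0256
  = 176.17
Design effect: 2.14 × 176.17 = 377.00.
Adjust for 56% response: 377.00 / 0.56 = 673.22.
Round up → n = 674 per group.

n = 674 per group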